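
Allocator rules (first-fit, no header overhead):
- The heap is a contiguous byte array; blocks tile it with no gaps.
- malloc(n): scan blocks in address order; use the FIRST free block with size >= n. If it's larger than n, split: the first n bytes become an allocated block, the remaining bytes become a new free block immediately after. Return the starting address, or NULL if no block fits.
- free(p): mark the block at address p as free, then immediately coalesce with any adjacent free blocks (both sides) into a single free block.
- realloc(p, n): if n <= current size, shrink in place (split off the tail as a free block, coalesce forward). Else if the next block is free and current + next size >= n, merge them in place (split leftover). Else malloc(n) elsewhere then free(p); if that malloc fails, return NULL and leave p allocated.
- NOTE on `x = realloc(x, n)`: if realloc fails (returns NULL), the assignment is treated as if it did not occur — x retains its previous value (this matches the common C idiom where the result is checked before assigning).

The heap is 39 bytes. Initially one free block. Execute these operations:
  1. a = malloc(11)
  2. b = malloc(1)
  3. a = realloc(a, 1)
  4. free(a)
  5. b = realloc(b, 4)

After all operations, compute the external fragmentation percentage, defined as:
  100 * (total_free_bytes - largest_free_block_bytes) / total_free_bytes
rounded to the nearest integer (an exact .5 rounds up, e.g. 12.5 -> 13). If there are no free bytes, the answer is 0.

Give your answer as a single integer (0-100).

Op 1: a = malloc(11) -> a = 0; heap: [0-10 ALLOC][11-38 FREE]
Op 2: b = malloc(1) -> b = 11; heap: [0-10 ALLOC][11-11 ALLOC][12-38 FREE]
Op 3: a = realloc(a, 1) -> a = 0; heap: [0-0 ALLOC][1-10 FREE][11-11 ALLOC][12-38 FREE]
Op 4: free(a) -> (freed a); heap: [0-10 FREE][11-11 ALLOC][12-38 FREE]
Op 5: b = realloc(b, 4) -> b = 11; heap: [0-10 FREE][11-14 ALLOC][15-38 FREE]
Free blocks: [11 24] total_free=35 largest=24 -> 100*(35-24)/35 = 1100/35 ≈ 31.429 -> rounds to 31

Answer: 31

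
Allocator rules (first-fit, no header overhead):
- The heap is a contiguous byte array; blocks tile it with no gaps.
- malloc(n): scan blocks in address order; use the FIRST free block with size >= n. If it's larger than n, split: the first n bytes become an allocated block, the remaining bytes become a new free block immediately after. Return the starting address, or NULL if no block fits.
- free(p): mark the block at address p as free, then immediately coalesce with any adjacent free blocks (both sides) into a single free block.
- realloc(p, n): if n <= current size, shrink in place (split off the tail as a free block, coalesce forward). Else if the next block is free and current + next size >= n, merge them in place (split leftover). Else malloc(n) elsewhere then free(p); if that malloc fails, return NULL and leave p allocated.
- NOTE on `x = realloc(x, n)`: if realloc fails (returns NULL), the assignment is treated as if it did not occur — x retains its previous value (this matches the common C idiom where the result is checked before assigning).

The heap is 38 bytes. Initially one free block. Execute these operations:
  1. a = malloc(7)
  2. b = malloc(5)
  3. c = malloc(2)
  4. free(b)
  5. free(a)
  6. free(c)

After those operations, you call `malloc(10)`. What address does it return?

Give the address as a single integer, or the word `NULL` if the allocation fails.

Answer: 0

Derivation:
Op 1: a = malloc(7) -> a = 0; heap: [0-6 ALLOC][7-37 FREE]
Op 2: b = malloc(5) -> b = 7; heap: [0-6 ALLOC][7-11 ALLOC][12-37 FREE]
Op 3: c = malloc(2) -> c = 12; heap: [0-6 ALLOC][7-11 ALLOC][12-13 ALLOC][14-37 FREE]
Op 4: free(b) -> (freed b); heap: [0-6 ALLOC][7-11 FREE][12-13 ALLOC][14-37 FREE]
Op 5: free(a) -> (freed a); heap: [0-11 FREE][12-13 ALLOC][14-37 FREE]
Op 6: free(c) -> (freed c); heap: [0-37 FREE]
malloc(10): first-fit scan over [0-37 FREE] -> 0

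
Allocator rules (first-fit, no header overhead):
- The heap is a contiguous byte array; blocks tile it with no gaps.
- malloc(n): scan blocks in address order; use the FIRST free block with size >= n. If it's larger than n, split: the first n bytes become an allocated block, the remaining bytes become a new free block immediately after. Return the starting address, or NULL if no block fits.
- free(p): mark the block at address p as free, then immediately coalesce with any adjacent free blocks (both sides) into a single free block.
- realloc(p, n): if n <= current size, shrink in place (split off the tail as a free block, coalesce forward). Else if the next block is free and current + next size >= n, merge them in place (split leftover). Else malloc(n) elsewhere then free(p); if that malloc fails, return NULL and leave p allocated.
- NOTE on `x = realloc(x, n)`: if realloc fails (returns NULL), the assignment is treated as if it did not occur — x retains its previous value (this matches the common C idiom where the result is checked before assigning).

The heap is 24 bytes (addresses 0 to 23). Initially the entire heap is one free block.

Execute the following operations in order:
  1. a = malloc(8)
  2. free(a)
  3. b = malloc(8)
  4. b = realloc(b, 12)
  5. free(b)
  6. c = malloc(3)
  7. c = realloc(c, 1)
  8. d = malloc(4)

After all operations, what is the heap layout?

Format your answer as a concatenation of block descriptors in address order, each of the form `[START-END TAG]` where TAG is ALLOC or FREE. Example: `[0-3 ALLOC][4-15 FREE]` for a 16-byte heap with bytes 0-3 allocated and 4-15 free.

Answer: [0-0 ALLOC][1-4 ALLOC][5-23 FREE]

Derivation:
Op 1: a = malloc(8) -> a = 0; heap: [0-7 ALLOC][8-23 FREE]
Op 2: free(a) -> (freed a); heap: [0-23 FREE]
Op 3: b = malloc(8) -> b = 0; heap: [0-7 ALLOC][8-23 FREE]
Op 4: b = realloc(b, 12) -> b = 0; heap: [0-11 ALLOC][12-23 FREE]
Op 5: free(b) -> (freed b); heap: [0-23 FREE]
Op 6: c = malloc(3) -> c = 0; heap: [0-2 ALLOC][3-23 FREE]
Op 7: c = realloc(c, 1) -> c = 0; heap: [0-0 ALLOC][1-23 FREE]
Op 8: d = malloc(4) -> d = 1; heap: [0-0 ALLOC][1-4 ALLOC][5-23 FREE]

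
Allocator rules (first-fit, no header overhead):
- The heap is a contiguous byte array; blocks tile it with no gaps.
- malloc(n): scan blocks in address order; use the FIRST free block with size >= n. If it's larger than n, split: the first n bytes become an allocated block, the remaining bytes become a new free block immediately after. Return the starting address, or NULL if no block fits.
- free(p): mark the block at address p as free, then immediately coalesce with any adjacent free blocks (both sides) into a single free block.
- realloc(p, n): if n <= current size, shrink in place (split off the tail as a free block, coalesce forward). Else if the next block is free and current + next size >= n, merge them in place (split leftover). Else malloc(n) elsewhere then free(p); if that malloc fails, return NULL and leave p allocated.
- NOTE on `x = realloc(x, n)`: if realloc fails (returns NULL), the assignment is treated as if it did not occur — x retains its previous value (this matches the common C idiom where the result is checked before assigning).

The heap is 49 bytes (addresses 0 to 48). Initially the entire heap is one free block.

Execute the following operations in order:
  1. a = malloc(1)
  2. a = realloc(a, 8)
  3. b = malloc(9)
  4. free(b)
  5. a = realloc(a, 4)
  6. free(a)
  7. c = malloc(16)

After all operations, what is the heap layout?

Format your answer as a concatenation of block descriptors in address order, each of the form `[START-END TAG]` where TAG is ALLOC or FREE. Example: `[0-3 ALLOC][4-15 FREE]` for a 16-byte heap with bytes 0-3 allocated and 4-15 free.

Op 1: a = malloc(1) -> a = 0; heap: [0-0 ALLOC][1-48 FREE]
Op 2: a = realloc(a, 8) -> a = 0; heap: [0-7 ALLOC][8-48 FREE]
Op 3: b = malloc(9) -> b = 8; heap: [0-7 ALLOC][8-16 ALLOC][17-48 FREE]
Op 4: free(b) -> (freed b); heap: [0-7 ALLOC][8-48 FREE]
Op 5: a = realloc(a, 4) -> a = 0; heap: [0-3 ALLOC][4-48 FREE]
Op 6: free(a) -> (freed a); heap: [0-48 FREE]
Op 7: c = malloc(16) -> c = 0; heap: [0-15 ALLOC][16-48 FREE]

Answer: [0-15 ALLOC][16-48 FREE]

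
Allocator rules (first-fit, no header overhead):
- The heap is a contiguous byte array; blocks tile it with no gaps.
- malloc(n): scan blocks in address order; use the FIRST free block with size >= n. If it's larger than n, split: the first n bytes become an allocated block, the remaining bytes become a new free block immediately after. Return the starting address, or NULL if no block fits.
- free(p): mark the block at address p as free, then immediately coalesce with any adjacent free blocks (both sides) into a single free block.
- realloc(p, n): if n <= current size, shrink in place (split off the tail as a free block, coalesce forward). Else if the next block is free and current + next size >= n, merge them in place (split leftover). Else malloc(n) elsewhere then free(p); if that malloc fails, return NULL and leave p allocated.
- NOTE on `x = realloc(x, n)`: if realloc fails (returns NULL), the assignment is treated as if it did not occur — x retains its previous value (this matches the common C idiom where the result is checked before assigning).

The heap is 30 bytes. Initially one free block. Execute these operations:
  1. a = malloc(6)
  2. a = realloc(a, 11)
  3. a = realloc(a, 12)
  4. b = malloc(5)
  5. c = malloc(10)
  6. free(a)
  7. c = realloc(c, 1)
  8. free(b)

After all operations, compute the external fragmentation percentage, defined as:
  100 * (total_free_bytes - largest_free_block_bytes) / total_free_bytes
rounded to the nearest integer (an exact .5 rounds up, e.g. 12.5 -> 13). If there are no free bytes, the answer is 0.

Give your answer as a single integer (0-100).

Answer: 41

Derivation:
Op 1: a = malloc(6) -> a = 0; heap: [0-5 ALLOC][6-29 FREE]
Op 2: a = realloc(a, 11) -> a = 0; heap: [0-10 ALLOC][11-29 FREE]
Op 3: a = realloc(a, 12) -> a = 0; heap: [0-11 ALLOC][12-29 FREE]
Op 4: b = malloc(5) -> b = 12; heap: [0-11 ALLOC][12-16 ALLOC][17-29 FREE]
Op 5: c = malloc(10) -> c = 17; heap: [0-11 ALLOC][12-16 ALLOC][17-26 ALLOC][27-29 FREE]
Op 6: free(a) -> (freed a); heap: [0-11 FREE][12-16 ALLOC][17-26 ALLOC][27-29 FREE]
Op 7: c = realloc(c, 1) -> c = 17; heap: [0-11 FREE][12-16 ALLOC][17-17 ALLOC][18-29 FREE]
Op 8: free(b) -> (freed b); heap: [0-16 FREE][17-17 ALLOC][18-29 FREE]
Free blocks: [17 12] total_free=29 largest=17 -> 100*(29-17)/29 = 1200/29 ≈ 41.379 -> rounds to 41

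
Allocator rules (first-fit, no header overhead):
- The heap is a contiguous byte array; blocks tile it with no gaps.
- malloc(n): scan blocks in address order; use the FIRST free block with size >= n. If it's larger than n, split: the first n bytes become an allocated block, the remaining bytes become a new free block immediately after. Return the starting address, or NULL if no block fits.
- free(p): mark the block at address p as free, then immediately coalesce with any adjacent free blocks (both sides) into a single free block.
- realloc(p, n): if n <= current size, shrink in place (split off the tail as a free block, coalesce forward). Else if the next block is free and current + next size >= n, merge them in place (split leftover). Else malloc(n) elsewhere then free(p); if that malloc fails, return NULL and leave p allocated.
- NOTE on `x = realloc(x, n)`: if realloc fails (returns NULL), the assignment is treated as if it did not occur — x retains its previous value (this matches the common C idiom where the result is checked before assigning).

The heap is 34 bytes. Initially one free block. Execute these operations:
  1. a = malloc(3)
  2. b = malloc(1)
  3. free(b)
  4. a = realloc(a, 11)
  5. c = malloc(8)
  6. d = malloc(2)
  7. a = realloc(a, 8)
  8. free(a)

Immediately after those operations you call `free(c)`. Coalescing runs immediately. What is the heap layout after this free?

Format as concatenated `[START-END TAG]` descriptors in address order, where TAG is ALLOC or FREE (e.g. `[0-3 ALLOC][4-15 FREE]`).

Answer: [0-18 FREE][19-20 ALLOC][21-33 FREE]

Derivation:
Op 1: a = malloc(3) -> a = 0; heap: [0-2 ALLOC][3-33 FREE]
Op 2: b = malloc(1) -> b = 3; heap: [0-2 ALLOC][3-3 ALLOC][4-33 FREE]
Op 3: free(b) -> (freed b); heap: [0-2 ALLOC][3-33 FREE]
Op 4: a = realloc(a, 11) -> a = 0; heap: [0-10 ALLOC][11-33 FREE]
Op 5: c = malloc(8) -> c = 11; heap: [0-10 ALLOC][11-18 ALLOC][19-33 FREE]
Op 6: d = malloc(2) -> d = 19; heap: [0-10 ALLOC][11-18 ALLOC][19-20 ALLOC][21-33 FREE]
Op 7: a = realloc(a, 8) -> a = 0; heap: [0-7 ALLOC][8-10 FREE][11-18 ALLOC][19-20 ALLOC][21-33 FREE]
Op 8: free(a) -> (freed a); heap: [0-10 FREE][11-18 ALLOC][19-20 ALLOC][21-33 FREE]
free(c): c = 11 -> block [11-18 ALLOC]; mark free, coalesce with adjacent free neighbors -> [0-18 FREE][19-20 ALLOC][21-33 FREE]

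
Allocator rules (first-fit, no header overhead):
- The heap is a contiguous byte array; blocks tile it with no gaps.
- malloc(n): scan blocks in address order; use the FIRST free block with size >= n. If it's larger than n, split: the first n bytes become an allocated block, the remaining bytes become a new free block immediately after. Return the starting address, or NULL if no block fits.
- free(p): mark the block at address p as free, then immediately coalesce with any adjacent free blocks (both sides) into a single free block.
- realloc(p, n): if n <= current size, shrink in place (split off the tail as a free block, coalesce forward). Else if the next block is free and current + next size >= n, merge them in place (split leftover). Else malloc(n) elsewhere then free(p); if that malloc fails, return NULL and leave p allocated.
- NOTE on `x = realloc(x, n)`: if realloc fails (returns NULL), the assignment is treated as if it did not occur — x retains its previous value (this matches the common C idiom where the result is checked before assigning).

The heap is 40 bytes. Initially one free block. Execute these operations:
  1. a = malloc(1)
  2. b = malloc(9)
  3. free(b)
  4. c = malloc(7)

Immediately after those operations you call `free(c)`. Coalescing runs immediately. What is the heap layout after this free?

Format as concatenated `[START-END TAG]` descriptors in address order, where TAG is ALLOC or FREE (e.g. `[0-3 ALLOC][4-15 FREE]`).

Op 1: a = malloc(1) -> a = 0; heap: [0-0 ALLOC][1-39 FREE]
Op 2: b = malloc(9) -> b = 1; heap: [0-0 ALLOC][1-9 ALLOC][10-39 FREE]
Op 3: free(b) -> (freed b); heap: [0-0 ALLOC][1-39 FREE]
Op 4: c = malloc(7) -> c = 1; heap: [0-0 ALLOC][1-7 ALLOC][8-39 FREE]
free(c): c = 1 -> block [1-7 ALLOC]; mark free, coalesce with adjacent free neighbors -> [0-0 ALLOC][1-39 FREE]

Answer: [0-0 ALLOC][1-39 FREE]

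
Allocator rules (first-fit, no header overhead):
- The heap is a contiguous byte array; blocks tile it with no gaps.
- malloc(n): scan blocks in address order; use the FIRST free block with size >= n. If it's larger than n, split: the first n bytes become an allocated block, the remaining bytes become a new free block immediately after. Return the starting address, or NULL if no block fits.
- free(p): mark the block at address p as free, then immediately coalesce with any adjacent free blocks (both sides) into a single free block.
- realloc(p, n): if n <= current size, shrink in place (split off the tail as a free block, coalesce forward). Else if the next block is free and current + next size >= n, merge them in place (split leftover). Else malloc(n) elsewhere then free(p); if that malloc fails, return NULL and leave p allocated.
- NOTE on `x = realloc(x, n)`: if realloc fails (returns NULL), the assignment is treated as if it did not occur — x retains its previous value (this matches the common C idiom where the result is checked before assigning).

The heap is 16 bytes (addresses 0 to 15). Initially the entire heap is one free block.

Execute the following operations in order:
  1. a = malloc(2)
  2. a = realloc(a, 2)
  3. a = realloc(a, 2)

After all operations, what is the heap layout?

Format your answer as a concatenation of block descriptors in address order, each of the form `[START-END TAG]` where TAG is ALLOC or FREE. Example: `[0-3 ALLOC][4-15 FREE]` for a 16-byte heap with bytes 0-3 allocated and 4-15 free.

Op 1: a = malloc(2) -> a = 0; heap: [0-1 ALLOC][2-15 FREE]
Op 2: a = realloc(a, 2) -> a = 0; heap: [0-1 ALLOC][2-15 FREE]
Op 3: a = realloc(a, 2) -> a = 0; heap: [0-1 ALLOC][2-15 FREE]

Answer: [0-1 ALLOC][2-15 FREE]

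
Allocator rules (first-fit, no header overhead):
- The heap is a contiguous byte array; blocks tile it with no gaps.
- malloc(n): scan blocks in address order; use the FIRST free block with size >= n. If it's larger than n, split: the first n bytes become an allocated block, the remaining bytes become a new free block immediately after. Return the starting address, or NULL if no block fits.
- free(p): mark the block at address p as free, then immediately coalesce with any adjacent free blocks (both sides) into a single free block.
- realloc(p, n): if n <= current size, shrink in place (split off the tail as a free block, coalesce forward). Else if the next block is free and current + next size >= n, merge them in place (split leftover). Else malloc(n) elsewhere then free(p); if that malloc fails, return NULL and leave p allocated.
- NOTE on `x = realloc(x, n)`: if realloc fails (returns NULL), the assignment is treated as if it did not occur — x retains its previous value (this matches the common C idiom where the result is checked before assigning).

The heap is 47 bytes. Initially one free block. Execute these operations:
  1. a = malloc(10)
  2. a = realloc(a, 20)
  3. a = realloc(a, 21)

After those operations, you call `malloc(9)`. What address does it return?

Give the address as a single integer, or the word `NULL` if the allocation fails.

Answer: 21

Derivation:
Op 1: a = malloc(10) -> a = 0; heap: [0-9 ALLOC][10-46 FREE]
Op 2: a = realloc(a, 20) -> a = 0; heap: [0-19 ALLOC][20-46 FREE]
Op 3: a = realloc(a, 21) -> a = 0; heap: [0-20 ALLOC][21-46 FREE]
malloc(9): first-fit scan over [0-20 ALLOC][21-46 FREE] -> 21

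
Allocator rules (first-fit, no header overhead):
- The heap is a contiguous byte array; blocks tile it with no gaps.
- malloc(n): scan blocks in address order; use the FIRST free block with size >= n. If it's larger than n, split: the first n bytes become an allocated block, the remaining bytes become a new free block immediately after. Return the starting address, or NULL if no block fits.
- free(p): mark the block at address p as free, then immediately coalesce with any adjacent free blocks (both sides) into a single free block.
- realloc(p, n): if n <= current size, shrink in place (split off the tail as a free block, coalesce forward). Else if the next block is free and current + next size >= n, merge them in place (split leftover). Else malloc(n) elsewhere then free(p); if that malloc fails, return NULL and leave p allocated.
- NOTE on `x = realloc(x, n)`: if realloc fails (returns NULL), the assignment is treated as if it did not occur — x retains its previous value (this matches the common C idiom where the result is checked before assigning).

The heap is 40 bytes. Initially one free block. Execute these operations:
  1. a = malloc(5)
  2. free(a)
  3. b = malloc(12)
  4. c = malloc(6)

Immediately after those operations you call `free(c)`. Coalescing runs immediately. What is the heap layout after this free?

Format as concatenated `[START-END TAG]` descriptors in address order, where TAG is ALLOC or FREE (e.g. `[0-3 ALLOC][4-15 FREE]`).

Op 1: a = malloc(5) -> a = 0; heap: [0-4 ALLOC][5-39 FREE]
Op 2: free(a) -> (freed a); heap: [0-39 FREE]
Op 3: b = malloc(12) -> b = 0; heap: [0-11 ALLOC][12-39 FREE]
Op 4: c = malloc(6) -> c = 12; heap: [0-11 ALLOC][12-17 ALLOC][18-39 FREE]
free(c): c = 12 -> block [12-17 ALLOC]; mark free, coalesce with adjacent free neighbors -> [0-11 ALLOC][12-39 FREE]

Answer: [0-11 ALLOC][12-39 FREE]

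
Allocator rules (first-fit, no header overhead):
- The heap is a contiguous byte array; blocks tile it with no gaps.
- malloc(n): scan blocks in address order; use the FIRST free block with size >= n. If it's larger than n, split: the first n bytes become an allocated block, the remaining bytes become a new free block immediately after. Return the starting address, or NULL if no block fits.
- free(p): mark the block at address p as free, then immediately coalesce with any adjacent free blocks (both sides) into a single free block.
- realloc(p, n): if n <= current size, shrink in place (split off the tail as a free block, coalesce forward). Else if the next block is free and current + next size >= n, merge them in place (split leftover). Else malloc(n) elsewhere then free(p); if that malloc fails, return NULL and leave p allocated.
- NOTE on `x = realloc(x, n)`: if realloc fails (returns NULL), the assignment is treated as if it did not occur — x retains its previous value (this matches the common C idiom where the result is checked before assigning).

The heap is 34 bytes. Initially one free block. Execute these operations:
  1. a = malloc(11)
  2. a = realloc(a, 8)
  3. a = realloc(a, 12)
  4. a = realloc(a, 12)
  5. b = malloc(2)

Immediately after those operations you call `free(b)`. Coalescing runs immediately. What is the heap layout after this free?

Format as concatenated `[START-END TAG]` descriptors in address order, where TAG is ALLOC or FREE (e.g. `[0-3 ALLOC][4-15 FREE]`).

Answer: [0-11 ALLOC][12-33 FREE]

Derivation:
Op 1: a = malloc(11) -> a = 0; heap: [0-10 ALLOC][11-33 FREE]
Op 2: a = realloc(a, 8) -> a = 0; heap: [0-7 ALLOC][8-33 FREE]
Op 3: a = realloc(a, 12) -> a = 0; heap: [0-11 ALLOC][12-33 FREE]
Op 4: a = realloc(a, 12) -> a = 0; heap: [0-11 ALLOC][12-33 FREE]
Op 5: b = malloc(2) -> b = 12; heap: [0-11 ALLOC][12-13 ALLOC][14-33 FREE]
free(b): b = 12 -> block [12-13 ALLOC]; mark free, coalesce with adjacent free neighbors -> [0-11 ALLOC][12-33 FREE]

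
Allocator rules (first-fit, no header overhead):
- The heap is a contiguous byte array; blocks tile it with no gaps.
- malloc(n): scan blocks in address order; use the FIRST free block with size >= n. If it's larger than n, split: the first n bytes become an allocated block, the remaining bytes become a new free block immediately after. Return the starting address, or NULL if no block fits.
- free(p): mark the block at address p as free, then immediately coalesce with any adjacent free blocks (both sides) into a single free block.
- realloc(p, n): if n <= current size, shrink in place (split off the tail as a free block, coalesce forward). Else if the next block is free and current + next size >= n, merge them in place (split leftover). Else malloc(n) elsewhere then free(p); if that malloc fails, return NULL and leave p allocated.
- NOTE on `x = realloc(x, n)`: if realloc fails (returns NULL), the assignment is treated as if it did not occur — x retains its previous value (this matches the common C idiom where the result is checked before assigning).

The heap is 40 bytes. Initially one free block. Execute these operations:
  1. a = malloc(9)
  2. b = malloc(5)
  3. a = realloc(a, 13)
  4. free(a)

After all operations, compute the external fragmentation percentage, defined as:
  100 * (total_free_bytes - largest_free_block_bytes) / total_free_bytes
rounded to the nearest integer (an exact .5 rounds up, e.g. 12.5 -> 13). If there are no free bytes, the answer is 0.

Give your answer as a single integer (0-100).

Answer: 26

Derivation:
Op 1: a = malloc(9) -> a = 0; heap: [0-8 ALLOC][9-39 FREE]
Op 2: b = malloc(5) -> b = 9; heap: [0-8 ALLOC][9-13 ALLOC][14-39 FREE]
Op 3: a = realloc(a, 13) -> a = 14; heap: [0-8 FREE][9-13 ALLOC][14-26 ALLOC][27-39 FREE]
Op 4: free(a) -> (freed a); heap: [0-8 FREE][9-13 ALLOC][14-39 FREE]
Free blocks: [9 26] total_free=35 largest=26 -> 100*(35-26)/35 = 900/35 ≈ 25.714 -> rounds to 26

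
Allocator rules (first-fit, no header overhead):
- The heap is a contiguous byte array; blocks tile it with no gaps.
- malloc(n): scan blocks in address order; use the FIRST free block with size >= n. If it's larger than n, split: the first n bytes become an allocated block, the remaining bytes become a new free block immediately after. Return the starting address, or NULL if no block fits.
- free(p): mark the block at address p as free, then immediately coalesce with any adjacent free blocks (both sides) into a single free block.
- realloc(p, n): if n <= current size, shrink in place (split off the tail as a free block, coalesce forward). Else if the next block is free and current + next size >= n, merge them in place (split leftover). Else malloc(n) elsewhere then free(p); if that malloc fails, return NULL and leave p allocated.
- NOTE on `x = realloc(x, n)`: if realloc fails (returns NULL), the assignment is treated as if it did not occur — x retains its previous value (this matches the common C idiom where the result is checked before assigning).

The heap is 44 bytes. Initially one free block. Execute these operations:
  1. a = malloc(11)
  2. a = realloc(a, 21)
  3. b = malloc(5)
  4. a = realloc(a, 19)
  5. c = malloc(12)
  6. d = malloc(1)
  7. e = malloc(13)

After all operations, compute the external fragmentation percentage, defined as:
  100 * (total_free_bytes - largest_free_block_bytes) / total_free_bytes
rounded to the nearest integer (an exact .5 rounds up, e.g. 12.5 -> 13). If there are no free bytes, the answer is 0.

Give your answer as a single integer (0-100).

Op 1: a = malloc(11) -> a = 0; heap: [0-10 ALLOC][11-43 FREE]
Op 2: a = realloc(a, 21) -> a = 0; heap: [0-20 ALLOC][21-43 FREE]
Op 3: b = malloc(5) -> b = 21; heap: [0-20 ALLOC][21-25 ALLOC][26-43 FREE]
Op 4: a = realloc(a, 19) -> a = 0; heap: [0-18 ALLOC][19-20 FREE][21-25 ALLOC][26-43 FREE]
Op 5: c = malloc(12) -> c = 26; heap: [0-18 ALLOC][19-20 FREE][21-25 ALLOC][26-37 ALLOC][38-43 FREE]
Op 6: d = malloc(1) -> d = 19; heap: [0-18 ALLOC][19-19 ALLOC][20-20 FREE][21-25 ALLOC][26-37 ALLOC][38-43 FREE]
Op 7: e = malloc(13) -> e = NULL; heap: [0-18 ALLOC][19-19 ALLOC][20-20 FREE][21-25 ALLOC][26-37 ALLOC][38-43 FREE]
Free blocks: [1 6] total_free=7 largest=6 -> 100*(7-6)/7 = 100/7 ≈ 14.286 -> rounds to 14

Answer: 14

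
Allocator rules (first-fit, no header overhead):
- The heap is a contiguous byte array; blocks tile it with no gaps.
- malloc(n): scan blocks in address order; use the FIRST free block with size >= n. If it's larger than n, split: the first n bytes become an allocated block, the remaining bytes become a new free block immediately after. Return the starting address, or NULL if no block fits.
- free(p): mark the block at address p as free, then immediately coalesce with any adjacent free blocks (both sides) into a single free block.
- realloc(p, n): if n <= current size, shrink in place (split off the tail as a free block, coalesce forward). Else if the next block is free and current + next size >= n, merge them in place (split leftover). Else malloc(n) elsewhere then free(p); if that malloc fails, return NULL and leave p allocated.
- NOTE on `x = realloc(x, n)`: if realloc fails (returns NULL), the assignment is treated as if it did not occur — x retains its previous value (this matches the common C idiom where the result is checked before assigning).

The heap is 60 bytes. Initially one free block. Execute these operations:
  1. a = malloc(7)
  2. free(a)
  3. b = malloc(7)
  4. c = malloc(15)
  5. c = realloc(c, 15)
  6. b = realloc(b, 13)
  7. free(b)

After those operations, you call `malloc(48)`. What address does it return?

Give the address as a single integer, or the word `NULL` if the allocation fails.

Op 1: a = malloc(7) -> a = 0; heap: [0-6 ALLOC][7-59 FREE]
Op 2: free(a) -> (freed a); heap: [0-59 FREE]
Op 3: b = malloc(7) -> b = 0; heap: [0-6 ALLOC][7-59 FREE]
Op 4: c = malloc(15) -> c = 7; heap: [0-6 ALLOC][7-21 ALLOC][22-59 FREE]
Op 5: c = realloc(c, 15) -> c = 7; heap: [0-6 ALLOC][7-21 ALLOC][22-59 FREE]
Op 6: b = realloc(b, 13) -> b = 22; heap: [0-6 FREE][7-21 ALLOC][22-34 ALLOC][35-59 FREE]
Op 7: free(b) -> (freed b); heap: [0-6 FREE][7-21 ALLOC][22-59 FREE]
malloc(48): first-fit scan over [0-6 FREE][7-21 ALLOC][22-59 FREE] -> NULL

Answer: NULL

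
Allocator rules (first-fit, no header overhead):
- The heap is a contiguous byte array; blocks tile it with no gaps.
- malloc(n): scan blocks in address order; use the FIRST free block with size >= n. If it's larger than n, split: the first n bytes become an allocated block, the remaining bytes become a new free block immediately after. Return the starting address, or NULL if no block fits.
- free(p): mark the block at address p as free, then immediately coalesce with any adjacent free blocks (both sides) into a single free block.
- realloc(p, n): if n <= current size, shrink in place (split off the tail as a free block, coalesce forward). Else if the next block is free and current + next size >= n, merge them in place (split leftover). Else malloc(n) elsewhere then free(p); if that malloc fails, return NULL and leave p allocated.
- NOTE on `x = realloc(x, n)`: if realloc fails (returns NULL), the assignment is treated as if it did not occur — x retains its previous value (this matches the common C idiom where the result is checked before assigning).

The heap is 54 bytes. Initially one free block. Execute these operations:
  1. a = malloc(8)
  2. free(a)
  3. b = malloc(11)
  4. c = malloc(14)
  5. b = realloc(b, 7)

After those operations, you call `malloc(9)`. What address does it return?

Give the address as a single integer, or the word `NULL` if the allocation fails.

Op 1: a = malloc(8) -> a = 0; heap: [0-7 ALLOC][8-53 FREE]
Op 2: free(a) -> (freed a); heap: [0-53 FREE]
Op 3: b = malloc(11) -> b = 0; heap: [0-10 ALLOC][11-53 FREE]
Op 4: c = malloc(14) -> c = 11; heap: [0-10 ALLOC][11-24 ALLOC][25-53 FREE]
Op 5: b = realloc(b, 7) -> b = 0; heap: [0-6 ALLOC][7-10 FREE][11-24 ALLOC][25-53 FREE]
malloc(9): first-fit scan over [0-6 ALLOC][7-10 FREE][11-24 ALLOC][25-53 FREE] -> 25

Answer: 25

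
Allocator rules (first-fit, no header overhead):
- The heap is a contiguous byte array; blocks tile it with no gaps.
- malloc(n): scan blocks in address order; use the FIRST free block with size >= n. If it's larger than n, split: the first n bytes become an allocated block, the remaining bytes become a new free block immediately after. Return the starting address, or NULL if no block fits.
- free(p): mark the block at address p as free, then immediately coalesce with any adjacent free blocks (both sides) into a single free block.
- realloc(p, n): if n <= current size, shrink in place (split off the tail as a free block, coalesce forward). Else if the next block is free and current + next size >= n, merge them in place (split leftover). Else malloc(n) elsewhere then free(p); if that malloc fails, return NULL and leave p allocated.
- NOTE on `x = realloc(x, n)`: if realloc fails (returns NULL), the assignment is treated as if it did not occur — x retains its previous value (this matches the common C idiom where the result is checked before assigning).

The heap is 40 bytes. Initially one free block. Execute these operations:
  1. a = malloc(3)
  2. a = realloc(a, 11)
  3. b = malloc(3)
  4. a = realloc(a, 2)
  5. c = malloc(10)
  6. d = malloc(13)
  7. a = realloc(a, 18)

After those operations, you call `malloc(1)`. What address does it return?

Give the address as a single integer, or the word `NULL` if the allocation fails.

Op 1: a = malloc(3) -> a = 0; heap: [0-2 ALLOC][3-39 FREE]
Op 2: a = realloc(a, 11) -> a = 0; heap: [0-10 ALLOC][11-39 FREE]
Op 3: b = malloc(3) -> b = 11; heap: [0-10 ALLOC][11-13 ALLOC][14-39 FREE]
Op 4: a = realloc(a, 2) -> a = 0; heap: [0-1 ALLOC][2-10 FREE][11-13 ALLOC][14-39 FREE]
Op 5: c = malloc(10) -> c = 14; heap: [0-1 ALLOC][2-10 FREE][11-13 ALLOC][14-23 ALLOC][24-39 FREE]
Op 6: d = malloc(13) -> d = 24; heap: [0-1 ALLOC][2-10 FREE][11-13 ALLOC][14-23 ALLOC][24-36 ALLOC][37-39 FREE]
Op 7: a = realloc(a, 18) -> NULL (a unchanged); heap: [0-1 ALLOC][2-10 FREE][11-13 ALLOC][14-23 ALLOC][24-36 ALLOC][37-39 FREE]
malloc(1): first-fit scan over [0-1 ALLOC][2-10 FREE][11-13 ALLOC][14-23 ALLOC][24-36 ALLOC][37-39 FREE] -> 2

Answer: 2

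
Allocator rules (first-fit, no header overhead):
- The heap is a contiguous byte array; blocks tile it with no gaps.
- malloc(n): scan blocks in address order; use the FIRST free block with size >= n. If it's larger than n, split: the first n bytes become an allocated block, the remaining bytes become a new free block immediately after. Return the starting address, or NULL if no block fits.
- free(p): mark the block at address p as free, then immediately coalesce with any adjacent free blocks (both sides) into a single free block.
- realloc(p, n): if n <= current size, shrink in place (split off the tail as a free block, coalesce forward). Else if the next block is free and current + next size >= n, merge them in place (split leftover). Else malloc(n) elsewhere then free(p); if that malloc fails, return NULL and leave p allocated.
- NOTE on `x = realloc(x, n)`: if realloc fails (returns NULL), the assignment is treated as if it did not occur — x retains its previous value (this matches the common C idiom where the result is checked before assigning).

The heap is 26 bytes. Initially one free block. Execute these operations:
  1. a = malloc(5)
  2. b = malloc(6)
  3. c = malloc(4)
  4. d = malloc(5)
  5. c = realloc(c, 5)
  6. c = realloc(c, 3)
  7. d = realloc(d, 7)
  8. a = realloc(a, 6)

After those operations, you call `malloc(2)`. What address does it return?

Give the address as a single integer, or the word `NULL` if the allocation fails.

Answer: 11

Derivation:
Op 1: a = malloc(5) -> a = 0; heap: [0-4 ALLOC][5-25 FREE]
Op 2: b = malloc(6) -> b = 5; heap: [0-4 ALLOC][5-10 ALLOC][11-25 FREE]
Op 3: c = malloc(4) -> c = 11; heap: [0-4 ALLOC][5-10 ALLOC][11-14 ALLOC][15-25 FREE]
Op 4: d = malloc(5) -> d = 15; heap: [0-4 ALLOC][5-10 ALLOC][11-14 ALLOC][15-19 ALLOC][20-25 FREE]
Op 5: c = realloc(c, 5) -> c = 20; heap: [0-4 ALLOC][5-10 ALLOC][11-14 FREE][15-19 ALLOC][20-24 ALLOC][25-25 FREE]
Op 6: c = realloc(c, 3) -> c = 20; heap: [0-4 ALLOC][5-10 ALLOC][11-14 FREE][15-19 ALLOC][20-22 ALLOC][23-25 FREE]
Op 7: d = realloc(d, 7) -> NULL (d unchanged); heap: [0-4 ALLOC][5-10 ALLOC][11-14 FREE][15-19 ALLOC][20-22 ALLOC][23-25 FREE]
Op 8: a = realloc(a, 6) -> NULL (a unchanged); heap: [0-4 ALLOC][5-10 ALLOC][11-14 FREE][15-19 ALLOC][20-22 ALLOC][23-25 FREE]
malloc(2): first-fit scan over [0-4 ALLOC][5-10 ALLOC][11-14 FREE][15-19 ALLOC][20-22 ALLOC][23-25 FREE] -> 11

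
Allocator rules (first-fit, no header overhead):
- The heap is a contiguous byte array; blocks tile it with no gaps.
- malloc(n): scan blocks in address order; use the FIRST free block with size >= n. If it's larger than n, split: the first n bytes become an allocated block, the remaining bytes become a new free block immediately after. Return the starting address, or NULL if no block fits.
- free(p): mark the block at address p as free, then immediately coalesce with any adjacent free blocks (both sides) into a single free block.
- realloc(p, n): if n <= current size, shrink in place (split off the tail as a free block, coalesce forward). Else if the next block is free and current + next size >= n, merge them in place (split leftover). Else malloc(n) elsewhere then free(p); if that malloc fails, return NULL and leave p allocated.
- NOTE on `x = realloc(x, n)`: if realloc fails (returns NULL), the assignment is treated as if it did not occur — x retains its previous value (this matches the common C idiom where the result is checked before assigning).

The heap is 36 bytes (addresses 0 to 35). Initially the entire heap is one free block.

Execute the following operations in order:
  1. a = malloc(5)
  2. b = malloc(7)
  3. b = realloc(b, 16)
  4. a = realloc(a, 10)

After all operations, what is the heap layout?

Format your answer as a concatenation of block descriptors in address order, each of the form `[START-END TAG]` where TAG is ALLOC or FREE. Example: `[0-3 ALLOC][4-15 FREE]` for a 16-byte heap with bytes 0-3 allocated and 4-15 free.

Op 1: a = malloc(5) -> a = 0; heap: [0-4 ALLOC][5-35 FREE]
Op 2: b = malloc(7) -> b = 5; heap: [0-4 ALLOC][5-11 ALLOC][12-35 FREE]
Op 3: b = realloc(b, 16) -> b = 5; heap: [0-4 ALLOC][5-20 ALLOC][21-35 FREE]
Op 4: a = realloc(a, 10) -> a = 21; heap: [0-4 FREE][5-20 ALLOC][21-30 ALLOC][31-35 FREE]

Answer: [0-4 FREE][5-20 ALLOC][21-30 ALLOC][31-35 FREE]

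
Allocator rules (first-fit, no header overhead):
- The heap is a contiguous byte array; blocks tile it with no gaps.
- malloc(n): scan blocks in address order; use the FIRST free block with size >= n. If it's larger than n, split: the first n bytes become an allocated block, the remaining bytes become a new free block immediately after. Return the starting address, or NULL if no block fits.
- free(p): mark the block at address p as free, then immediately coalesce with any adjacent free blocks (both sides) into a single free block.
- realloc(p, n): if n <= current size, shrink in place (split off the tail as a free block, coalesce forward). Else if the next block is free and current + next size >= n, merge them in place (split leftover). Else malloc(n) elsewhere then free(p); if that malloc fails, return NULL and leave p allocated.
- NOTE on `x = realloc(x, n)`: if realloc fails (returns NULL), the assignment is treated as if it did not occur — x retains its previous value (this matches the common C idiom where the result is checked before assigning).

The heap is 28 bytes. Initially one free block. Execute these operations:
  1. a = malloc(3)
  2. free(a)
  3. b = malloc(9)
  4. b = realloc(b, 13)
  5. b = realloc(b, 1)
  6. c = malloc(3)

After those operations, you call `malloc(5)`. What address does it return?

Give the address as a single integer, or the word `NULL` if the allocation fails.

Answer: 4

Derivation:
Op 1: a = malloc(3) -> a = 0; heap: [0-2 ALLOC][3-27 FREE]
Op 2: free(a) -> (freed a); heap: [0-27 FREE]
Op 3: b = malloc(9) -> b = 0; heap: [0-8 ALLOC][9-27 FREE]
Op 4: b = realloc(b, 13) -> b = 0; heap: [0-12 ALLOC][13-27 FREE]
Op 5: b = realloc(b, 1) -> b = 0; heap: [0-0 ALLOC][1-27 FREE]
Op 6: c = malloc(3) -> c = 1; heap: [0-0 ALLOC][1-3 ALLOC][4-27 FREE]
malloc(5): first-fit scan over [0-0 ALLOC][1-3 ALLOC][4-27 FREE] -> 4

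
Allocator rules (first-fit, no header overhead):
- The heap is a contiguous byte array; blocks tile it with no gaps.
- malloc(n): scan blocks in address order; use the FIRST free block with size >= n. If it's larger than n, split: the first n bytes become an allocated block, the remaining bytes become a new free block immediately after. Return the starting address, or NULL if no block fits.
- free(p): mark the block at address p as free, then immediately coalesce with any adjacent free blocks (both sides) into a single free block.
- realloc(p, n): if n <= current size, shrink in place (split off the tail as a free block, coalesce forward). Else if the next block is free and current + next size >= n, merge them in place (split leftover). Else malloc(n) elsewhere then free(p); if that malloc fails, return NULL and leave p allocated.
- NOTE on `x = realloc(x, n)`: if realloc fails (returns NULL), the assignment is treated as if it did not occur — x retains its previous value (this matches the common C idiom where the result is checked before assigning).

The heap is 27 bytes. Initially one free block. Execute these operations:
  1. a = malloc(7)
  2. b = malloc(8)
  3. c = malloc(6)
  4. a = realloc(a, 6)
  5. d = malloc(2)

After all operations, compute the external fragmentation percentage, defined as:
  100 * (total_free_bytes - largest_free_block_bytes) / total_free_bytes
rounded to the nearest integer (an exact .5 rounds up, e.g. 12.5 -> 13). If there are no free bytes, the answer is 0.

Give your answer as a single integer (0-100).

Answer: 20

Derivation:
Op 1: a = malloc(7) -> a = 0; heap: [0-6 ALLOC][7-26 FREE]
Op 2: b = malloc(8) -> b = 7; heap: [0-6 ALLOC][7-14 ALLOC][15-26 FREE]
Op 3: c = malloc(6) -> c = 15; heap: [0-6 ALLOC][7-14 ALLOC][15-20 ALLOC][21-26 FREE]
Op 4: a = realloc(a, 6) -> a = 0; heap: [0-5 ALLOC][6-6 FREE][7-14 ALLOC][15-20 ALLOC][21-26 FREE]
Op 5: d = malloc(2) -> d = 21; heap: [0-5 ALLOC][6-6 FREE][7-14 ALLOC][15-20 ALLOC][21-22 ALLOC][23-26 FREE]
Free blocks: [1 4] total_free=5 largest=4 -> 100*(5-4)/5 = 100/5 = 20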